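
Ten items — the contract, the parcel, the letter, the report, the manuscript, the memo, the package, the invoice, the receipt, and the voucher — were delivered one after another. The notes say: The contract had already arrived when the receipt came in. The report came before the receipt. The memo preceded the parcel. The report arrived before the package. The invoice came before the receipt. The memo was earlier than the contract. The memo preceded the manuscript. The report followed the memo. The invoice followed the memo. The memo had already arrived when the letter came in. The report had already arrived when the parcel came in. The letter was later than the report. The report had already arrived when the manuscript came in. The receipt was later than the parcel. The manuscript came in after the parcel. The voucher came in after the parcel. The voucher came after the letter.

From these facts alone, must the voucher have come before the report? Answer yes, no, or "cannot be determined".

Tracing the constraints gives the report → the letter → the voucher, so the report must come before the voucher.
That means the voucher cannot be before the report.

no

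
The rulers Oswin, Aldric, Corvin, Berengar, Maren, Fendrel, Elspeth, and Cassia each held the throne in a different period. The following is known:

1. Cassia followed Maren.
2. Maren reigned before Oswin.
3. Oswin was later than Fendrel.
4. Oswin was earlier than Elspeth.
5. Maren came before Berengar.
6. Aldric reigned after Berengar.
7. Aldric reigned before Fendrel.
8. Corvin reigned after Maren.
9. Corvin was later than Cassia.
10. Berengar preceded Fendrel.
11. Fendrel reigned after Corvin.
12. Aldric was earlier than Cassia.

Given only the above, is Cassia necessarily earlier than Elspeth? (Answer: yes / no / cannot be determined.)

yes

Chain the constraints: Cassia → Corvin → Fendrel → Oswin → Elspeth. Each link is directly stated, so Cassia comes before Elspeth.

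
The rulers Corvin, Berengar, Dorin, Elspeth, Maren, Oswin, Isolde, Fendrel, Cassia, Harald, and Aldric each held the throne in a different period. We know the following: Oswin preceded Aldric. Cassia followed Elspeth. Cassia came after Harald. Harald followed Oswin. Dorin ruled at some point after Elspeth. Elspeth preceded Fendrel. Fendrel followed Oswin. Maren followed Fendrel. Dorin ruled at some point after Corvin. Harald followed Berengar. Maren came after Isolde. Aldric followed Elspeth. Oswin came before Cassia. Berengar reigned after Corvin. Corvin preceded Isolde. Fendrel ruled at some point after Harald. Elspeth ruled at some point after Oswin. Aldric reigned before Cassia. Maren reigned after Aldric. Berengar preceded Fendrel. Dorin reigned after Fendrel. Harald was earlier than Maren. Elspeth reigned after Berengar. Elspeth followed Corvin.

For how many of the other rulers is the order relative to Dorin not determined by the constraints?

Forced before Dorin: Berengar, Corvin, Elspeth, Fendrel, Harald, and Oswin.
That leaves Aldric, Cassia, Isolde, and Maren with no forced order relative to Dorin — 4.

4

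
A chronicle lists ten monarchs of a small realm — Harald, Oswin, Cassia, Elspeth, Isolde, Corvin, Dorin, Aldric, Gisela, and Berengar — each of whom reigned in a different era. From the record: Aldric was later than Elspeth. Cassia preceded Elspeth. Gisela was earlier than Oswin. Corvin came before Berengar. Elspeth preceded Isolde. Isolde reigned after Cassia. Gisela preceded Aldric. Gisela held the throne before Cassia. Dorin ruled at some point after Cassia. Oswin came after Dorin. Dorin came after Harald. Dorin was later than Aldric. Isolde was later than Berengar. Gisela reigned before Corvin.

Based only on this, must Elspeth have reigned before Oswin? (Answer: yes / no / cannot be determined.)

yes

Chain the constraints: Elspeth → Aldric → Dorin → Oswin. Each link is directly stated, so Elspeth comes before Oswin.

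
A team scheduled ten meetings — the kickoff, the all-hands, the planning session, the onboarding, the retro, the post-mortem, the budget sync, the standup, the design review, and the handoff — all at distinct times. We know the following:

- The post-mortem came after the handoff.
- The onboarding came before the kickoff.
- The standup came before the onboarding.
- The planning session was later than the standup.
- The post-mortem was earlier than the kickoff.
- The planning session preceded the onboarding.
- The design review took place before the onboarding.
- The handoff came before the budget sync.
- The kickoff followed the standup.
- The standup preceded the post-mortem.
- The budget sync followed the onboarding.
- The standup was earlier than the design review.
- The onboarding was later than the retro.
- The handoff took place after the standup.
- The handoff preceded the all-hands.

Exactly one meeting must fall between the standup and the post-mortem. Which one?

the handoff

Tracing the constraints gives the standup → the handoff → the post-mortem, so the handoff sits after the standup and before the post-mortem.
No other meeting is forced both after the standup and before the post-mortem.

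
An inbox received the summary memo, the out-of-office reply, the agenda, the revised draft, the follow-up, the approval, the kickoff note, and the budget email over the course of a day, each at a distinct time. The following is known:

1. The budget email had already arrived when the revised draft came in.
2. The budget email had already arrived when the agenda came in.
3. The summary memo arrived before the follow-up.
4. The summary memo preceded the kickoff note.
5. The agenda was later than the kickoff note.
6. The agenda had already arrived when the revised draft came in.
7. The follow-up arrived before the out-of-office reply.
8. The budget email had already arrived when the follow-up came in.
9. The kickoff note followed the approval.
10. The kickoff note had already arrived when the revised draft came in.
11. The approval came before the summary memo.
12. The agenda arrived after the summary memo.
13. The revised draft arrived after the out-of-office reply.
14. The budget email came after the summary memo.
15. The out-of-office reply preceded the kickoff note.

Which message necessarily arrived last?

Every other message has a chain of constraints placing it before the revised draft, so the revised draft is last.

the revised draft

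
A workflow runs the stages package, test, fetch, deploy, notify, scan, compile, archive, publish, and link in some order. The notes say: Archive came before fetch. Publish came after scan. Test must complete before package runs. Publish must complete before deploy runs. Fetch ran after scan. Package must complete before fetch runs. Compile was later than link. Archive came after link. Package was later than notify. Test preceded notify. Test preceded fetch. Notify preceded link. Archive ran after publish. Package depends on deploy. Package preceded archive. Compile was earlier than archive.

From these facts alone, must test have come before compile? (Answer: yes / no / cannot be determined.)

yes

Chain the constraints: test → notify → link → compile. Each link is directly stated, so test comes before compile.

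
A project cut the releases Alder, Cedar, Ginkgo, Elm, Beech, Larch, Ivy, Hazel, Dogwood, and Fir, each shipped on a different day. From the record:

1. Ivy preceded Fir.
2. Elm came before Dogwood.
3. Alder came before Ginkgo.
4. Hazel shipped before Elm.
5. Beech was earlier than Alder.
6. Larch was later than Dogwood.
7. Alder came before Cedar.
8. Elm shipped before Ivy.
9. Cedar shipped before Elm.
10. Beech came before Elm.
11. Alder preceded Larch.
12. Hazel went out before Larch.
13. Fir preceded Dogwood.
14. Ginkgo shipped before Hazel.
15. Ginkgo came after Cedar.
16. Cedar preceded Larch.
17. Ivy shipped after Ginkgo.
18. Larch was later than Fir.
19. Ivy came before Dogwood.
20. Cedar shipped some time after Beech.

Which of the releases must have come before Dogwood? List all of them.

Directly stated before Dogwood: Elm, Fir, and Ivy.
Alder reaches Dogwood via Alder → Ginkgo → Ivy → Dogwood.
Beech reaches Dogwood via Beech → Elm → Dogwood.
Cedar reaches Dogwood via Cedar → Elm → Dogwood.
Likewise Ginkgo and Hazel each reach Dogwood by chaining the stated constraints.
No chain forces Larch ahead of Dogwood.

Alder, Beech, Cedar, Elm, Fir, Ginkgo, Hazel, Ivy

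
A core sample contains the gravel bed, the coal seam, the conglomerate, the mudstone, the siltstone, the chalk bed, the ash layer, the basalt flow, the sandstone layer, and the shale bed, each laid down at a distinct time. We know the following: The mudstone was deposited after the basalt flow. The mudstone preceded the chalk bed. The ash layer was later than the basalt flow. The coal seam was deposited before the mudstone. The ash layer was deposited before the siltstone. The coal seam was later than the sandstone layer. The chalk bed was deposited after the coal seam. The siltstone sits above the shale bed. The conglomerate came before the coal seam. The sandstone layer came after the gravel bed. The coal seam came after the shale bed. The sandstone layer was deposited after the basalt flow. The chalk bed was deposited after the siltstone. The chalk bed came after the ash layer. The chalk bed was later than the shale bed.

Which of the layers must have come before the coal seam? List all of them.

the basalt flow, the conglomerate, the gravel bed, the sandstone layer, the shale bed

Directly stated before the coal seam: the conglomerate, the sandstone layer, and the shale bed.
The basalt flow reaches the coal seam via the basalt flow → the sandstone layer → the coal seam.
The gravel bed reaches the coal seam via the gravel bed → the sandstone layer → the coal seam.
No chain forces the mudstone (or any of the others) ahead of the coal seam.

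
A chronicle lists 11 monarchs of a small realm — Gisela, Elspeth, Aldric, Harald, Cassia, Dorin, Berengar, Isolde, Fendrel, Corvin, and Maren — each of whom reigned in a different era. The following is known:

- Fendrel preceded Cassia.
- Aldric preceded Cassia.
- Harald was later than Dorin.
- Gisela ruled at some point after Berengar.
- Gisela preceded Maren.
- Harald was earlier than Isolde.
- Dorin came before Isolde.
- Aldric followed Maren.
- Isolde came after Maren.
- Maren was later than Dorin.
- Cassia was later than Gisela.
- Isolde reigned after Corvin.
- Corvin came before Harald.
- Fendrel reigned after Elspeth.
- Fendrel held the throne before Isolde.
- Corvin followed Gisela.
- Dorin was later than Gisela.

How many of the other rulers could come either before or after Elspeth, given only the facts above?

Forced after Elspeth: Cassia, Fendrel, and Isolde.
That leaves Aldric, Berengar, Corvin, Dorin, Gisela, Harald, and Maren with no forced order relative to Elspeth — 7.

7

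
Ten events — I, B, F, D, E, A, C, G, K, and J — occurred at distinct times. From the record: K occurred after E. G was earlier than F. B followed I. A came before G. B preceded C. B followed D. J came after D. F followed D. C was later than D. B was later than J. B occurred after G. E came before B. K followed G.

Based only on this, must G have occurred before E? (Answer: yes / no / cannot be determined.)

cannot be determined

No chain of stated constraints runs from G to E, and none runs from E to G either.
So the relative order of G and E is not fixed by the given facts.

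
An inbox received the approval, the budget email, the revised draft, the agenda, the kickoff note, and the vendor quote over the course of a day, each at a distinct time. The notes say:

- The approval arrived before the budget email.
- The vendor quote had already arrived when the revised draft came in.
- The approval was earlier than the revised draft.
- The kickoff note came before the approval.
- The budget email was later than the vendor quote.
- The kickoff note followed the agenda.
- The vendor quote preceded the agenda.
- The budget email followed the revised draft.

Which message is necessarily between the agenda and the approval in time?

the kickoff note

Tracing the constraints gives the agenda → the kickoff note → the approval, so the kickoff note sits after the agenda and before the approval.
No other message is forced both after the agenda and before the approval.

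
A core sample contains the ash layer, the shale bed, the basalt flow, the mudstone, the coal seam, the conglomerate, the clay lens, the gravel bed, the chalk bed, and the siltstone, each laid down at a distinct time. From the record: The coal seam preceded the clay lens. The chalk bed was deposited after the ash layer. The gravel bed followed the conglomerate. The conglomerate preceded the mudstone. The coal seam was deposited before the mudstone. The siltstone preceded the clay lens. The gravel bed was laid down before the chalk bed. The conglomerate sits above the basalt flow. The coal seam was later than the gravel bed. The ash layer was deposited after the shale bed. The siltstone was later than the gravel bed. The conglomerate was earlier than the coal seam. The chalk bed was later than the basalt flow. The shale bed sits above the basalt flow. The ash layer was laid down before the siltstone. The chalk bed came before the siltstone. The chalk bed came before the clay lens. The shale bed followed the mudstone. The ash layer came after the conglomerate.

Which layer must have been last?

Every other layer has a chain of constraints placing it before the clay lens, so the clay lens is last.

the clay lens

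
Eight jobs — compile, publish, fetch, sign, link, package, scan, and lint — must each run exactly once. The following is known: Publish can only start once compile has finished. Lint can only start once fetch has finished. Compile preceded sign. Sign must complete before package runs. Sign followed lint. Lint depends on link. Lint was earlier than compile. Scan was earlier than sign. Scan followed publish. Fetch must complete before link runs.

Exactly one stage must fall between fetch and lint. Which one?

Tracing the constraints gives fetch → link → lint, so link sits after fetch and before lint.
No other stage is forced both after fetch and before lint.

link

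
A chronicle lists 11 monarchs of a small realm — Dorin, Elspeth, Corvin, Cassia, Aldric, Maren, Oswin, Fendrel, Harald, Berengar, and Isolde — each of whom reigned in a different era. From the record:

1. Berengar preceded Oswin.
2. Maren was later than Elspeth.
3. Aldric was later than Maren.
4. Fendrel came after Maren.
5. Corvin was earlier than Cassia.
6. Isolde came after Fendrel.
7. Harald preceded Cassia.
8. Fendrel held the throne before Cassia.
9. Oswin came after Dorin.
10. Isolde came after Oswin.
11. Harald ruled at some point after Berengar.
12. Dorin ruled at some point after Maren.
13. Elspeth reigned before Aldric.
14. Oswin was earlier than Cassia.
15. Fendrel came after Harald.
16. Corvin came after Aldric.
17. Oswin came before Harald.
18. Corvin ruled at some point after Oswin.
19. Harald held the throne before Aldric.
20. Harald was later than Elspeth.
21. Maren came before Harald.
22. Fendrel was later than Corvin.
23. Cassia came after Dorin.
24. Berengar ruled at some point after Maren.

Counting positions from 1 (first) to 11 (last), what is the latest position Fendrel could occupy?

9

Fendrel must come before Cassia and Isolde — 2 rulers forced after them.
Everything else can be placed before Fendrel in some valid order, so Fendrel can sit as late as position 11 − 2 = 9.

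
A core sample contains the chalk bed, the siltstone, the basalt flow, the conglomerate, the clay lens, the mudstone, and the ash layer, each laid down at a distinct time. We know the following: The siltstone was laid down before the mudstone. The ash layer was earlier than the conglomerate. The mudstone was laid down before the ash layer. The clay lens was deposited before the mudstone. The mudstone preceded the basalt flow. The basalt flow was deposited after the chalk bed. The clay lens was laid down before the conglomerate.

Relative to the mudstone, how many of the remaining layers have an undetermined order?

Forced before the mudstone: the clay lens and the siltstone; forced after the mudstone: the ash layer, the basalt flow, and the conglomerate.
That leaves the chalk bed with no forced order relative to the mudstone — 1.

1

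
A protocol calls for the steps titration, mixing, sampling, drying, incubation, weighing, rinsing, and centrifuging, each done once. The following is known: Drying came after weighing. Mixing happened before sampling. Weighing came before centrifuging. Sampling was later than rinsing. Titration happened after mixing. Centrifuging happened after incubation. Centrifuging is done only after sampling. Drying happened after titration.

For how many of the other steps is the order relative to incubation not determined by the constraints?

Forced after incubation: centrifuging.
That leaves drying, mixing, rinsing, sampling, titration, and weighing with no forced order relative to incubation — 6.

6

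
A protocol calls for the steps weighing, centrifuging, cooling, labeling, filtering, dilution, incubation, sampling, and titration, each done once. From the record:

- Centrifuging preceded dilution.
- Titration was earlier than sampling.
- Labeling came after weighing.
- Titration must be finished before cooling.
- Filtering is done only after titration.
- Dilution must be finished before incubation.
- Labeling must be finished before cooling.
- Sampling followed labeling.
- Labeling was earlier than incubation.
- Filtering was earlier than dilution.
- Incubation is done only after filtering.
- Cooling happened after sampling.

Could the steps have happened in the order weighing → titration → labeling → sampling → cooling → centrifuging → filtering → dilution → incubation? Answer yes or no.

Check each stated constraint against the proposed order — e.g. titration is ahead of filtering; labeling is ahead of incubation. Every pair is in the required order; nothing is violated.

yes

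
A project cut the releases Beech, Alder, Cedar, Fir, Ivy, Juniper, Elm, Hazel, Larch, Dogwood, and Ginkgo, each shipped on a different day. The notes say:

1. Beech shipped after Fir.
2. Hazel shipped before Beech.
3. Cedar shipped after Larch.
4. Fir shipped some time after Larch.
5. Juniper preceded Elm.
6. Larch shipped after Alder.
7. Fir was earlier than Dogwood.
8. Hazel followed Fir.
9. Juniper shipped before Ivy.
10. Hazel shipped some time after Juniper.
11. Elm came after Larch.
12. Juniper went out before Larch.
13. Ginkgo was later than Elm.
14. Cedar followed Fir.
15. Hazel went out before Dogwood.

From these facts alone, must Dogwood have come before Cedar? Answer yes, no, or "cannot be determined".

cannot be determined

No chain of stated constraints runs from Dogwood to Cedar, and none runs from Cedar to Dogwood either.
So the relative order of Dogwood and Cedar is not fixed by the given facts.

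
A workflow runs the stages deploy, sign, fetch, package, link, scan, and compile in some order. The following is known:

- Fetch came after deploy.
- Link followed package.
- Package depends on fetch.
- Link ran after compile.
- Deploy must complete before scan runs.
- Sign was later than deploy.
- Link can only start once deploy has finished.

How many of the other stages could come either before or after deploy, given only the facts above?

Forced after deploy: fetch, link, package, scan, and sign.
That leaves compile with no forced order relative to deploy — 1.

1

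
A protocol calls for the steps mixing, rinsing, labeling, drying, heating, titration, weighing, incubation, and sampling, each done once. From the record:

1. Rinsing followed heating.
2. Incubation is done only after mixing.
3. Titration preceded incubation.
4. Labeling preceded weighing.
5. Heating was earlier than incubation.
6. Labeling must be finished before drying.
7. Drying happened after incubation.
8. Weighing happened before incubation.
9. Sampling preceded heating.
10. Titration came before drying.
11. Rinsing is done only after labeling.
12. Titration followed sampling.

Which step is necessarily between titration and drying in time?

Tracing the constraints gives titration → incubation → drying, so incubation sits after titration and before drying.
No other step is forced both after titration and before drying.

incubation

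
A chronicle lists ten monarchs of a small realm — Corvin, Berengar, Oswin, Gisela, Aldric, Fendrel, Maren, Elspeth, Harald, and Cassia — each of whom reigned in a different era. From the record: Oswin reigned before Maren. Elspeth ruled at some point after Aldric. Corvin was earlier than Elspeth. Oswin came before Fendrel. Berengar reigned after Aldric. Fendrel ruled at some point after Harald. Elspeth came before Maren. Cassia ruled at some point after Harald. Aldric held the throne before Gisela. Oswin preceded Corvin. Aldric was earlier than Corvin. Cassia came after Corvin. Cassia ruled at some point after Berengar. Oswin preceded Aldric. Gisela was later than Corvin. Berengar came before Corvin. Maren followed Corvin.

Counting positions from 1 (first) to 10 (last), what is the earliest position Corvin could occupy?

4

Aldric, Berengar, and Oswin must all come before Corvin — 3 forced predecessors.
Nothing else is forced ahead of Corvin, so their earliest slot is position 3 + 1 = 4.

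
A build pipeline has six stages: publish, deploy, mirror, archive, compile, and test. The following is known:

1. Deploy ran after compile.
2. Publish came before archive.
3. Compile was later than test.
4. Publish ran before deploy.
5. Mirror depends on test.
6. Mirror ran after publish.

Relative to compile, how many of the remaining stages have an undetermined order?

Forced before compile: test; forced after compile: deploy.
That leaves archive, mirror, and publish with no forced order relative to compile — 3.

3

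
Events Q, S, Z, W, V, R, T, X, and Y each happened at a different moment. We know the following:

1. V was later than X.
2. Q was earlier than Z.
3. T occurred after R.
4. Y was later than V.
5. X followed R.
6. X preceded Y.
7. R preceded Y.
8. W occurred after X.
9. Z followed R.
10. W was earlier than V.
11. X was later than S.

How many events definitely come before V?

Directly stated before V: W and X.
R reaches V via R → X → V.
S reaches V via S → X → V.
No chain forces Z (or any of the others) ahead of V.
That's R, S, W, and X — 4 in all.

4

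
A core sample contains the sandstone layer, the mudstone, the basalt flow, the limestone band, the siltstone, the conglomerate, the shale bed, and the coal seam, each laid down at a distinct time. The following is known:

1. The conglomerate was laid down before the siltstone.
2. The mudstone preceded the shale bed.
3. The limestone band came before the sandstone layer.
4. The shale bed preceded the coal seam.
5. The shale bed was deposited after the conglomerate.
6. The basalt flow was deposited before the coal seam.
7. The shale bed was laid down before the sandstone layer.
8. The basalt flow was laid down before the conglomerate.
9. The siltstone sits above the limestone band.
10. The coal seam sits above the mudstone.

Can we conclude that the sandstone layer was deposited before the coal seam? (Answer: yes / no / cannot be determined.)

No chain of stated constraints runs from the sandstone layer to the coal seam, and none runs from the coal seam to the sandstone layer either.
So the relative order of the sandstone layer and the coal seam is not fixed by the given facts.

cannot be determined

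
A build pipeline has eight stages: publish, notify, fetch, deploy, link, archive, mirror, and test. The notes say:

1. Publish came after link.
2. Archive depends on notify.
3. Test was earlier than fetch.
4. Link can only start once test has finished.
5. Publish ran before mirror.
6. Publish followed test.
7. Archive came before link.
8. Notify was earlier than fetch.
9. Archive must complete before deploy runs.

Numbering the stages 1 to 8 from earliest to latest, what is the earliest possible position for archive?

Notify must come before archive — 1 forced predecessor.
Nothing else is forced ahead of archive, so its earliest slot is position 1 + 1 = 2.

2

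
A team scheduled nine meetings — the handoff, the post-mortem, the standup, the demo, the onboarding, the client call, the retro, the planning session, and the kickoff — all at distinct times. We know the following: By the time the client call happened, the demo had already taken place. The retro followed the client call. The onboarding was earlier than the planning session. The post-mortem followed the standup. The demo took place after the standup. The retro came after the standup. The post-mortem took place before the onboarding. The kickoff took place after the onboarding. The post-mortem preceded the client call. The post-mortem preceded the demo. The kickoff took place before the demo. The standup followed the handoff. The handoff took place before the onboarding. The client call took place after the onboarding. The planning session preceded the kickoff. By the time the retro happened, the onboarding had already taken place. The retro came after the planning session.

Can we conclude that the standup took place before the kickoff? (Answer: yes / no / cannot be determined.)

Chain the constraints: the standup → the post-mortem → the onboarding → the kickoff. Each link is directly stated, so the standup comes before the kickoff.

yes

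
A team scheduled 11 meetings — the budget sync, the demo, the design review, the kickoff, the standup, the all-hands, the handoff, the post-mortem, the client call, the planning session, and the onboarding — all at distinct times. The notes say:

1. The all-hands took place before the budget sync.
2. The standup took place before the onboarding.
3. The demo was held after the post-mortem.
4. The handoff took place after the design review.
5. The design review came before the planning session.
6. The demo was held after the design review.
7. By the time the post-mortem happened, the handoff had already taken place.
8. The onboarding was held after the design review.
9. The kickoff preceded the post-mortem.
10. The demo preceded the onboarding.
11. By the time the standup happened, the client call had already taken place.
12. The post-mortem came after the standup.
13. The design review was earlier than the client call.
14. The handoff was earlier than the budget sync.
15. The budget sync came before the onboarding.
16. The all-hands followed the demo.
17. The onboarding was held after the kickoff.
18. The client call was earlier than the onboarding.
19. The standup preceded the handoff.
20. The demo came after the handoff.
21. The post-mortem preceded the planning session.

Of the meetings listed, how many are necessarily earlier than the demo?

6

Directly stated before the demo: the design review, the handoff, and the post-mortem.
The client call reaches the demo via the client call → the standup → the handoff → the demo.
The kickoff reaches the demo via the kickoff → the post-mortem → the demo.
The standup reaches the demo via the standup → the handoff → the demo.
That's the client call, the design review, the handoff, the kickoff, the post-mortem, and the standup — 6 in all.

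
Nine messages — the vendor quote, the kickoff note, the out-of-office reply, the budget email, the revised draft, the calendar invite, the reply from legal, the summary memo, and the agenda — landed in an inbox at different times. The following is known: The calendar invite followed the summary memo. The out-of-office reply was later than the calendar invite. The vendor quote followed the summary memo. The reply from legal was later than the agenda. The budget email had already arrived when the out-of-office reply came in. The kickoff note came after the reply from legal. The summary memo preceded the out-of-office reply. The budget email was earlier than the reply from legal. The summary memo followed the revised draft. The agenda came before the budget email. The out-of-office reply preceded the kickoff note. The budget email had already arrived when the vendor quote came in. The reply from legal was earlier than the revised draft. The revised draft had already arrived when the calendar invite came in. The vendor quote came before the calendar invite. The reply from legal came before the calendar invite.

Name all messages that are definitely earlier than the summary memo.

the agenda, the budget email, the reply from legal, the revised draft

Directly stated before the summary memo: the revised draft.
The agenda reaches the summary memo via the agenda → the reply from legal → the revised draft → the summary memo.
The budget email reaches the summary memo via the budget email → the reply from legal → the revised draft → the summary memo.
The reply from legal reaches the summary memo via the reply from legal → the revised draft → the summary memo.
No chain forces the vendor quote (or any of the others) ahead of the summary memo.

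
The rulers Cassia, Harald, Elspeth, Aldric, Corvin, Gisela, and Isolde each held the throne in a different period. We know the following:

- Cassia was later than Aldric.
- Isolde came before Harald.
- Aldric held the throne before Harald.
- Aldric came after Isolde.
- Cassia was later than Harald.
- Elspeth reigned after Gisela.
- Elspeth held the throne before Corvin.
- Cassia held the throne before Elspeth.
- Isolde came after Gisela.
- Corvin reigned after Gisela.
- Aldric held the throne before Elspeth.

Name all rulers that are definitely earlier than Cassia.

Directly stated before Cassia: Aldric and Harald.
Gisela reaches Cassia via Gisela → Isolde → Harald → Cassia.
Isolde reaches Cassia via Isolde → Harald → Cassia.
No chain forces Corvin (or any of the others) ahead of Cassia.

Aldric, Gisela, Harald, Isolde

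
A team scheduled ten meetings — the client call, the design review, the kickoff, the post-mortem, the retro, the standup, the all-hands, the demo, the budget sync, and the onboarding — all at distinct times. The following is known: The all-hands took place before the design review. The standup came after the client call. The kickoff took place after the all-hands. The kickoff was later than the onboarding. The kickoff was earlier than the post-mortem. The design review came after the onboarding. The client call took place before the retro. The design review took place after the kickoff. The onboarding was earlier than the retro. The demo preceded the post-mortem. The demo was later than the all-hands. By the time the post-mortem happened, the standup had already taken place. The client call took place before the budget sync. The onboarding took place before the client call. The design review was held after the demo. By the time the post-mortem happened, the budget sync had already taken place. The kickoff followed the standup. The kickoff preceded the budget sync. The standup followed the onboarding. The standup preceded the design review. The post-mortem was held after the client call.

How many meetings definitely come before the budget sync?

Directly stated before the budget sync: the client call and the kickoff.
The all-hands reaches the budget sync via the all-hands → the kickoff → the budget sync.
The onboarding reaches the budget sync via the onboarding → the client call → the budget sync.
The standup reaches the budget sync via the standup → the kickoff → the budget sync.
That's the all-hands, the client call, the kickoff, the onboarding, and the standup — 5 in all.

5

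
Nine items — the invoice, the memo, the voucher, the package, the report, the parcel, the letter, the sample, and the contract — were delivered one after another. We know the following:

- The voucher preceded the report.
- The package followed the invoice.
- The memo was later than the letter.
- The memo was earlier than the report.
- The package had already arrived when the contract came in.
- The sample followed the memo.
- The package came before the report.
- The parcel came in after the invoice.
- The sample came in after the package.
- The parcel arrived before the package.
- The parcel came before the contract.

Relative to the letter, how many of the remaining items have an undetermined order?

Forced after the letter: the memo, the report, and the sample.
That leaves the contract, the invoice, the package, the parcel, and the voucher with no forced order relative to the letter — 5.

5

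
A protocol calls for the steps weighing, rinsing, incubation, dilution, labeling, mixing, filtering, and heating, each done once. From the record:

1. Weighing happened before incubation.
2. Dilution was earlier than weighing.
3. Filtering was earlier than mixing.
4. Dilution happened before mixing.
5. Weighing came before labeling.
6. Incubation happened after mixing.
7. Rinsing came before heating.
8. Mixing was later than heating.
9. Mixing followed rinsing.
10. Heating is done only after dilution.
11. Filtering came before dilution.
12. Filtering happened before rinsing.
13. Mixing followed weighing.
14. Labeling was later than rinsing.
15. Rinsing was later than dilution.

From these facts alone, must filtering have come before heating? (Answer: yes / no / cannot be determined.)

Chain the constraints: filtering → rinsing → heating. Each link is directly stated, so filtering comes before heating.

yes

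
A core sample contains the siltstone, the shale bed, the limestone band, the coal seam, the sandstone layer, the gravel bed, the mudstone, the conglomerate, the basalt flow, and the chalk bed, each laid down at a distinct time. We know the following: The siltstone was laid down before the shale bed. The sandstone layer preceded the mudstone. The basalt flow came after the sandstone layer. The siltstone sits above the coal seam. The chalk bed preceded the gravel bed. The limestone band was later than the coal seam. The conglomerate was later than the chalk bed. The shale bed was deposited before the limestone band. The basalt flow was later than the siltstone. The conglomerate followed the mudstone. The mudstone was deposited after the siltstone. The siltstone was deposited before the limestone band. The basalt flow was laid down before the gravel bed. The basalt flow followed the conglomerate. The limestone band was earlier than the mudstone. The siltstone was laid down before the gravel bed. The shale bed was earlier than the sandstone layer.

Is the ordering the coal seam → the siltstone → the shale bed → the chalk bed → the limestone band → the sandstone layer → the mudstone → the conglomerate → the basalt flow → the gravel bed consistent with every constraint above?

Check each stated constraint against the proposed order — e.g. the siltstone is ahead of the basalt flow; the siltstone is ahead of the gravel bed. Every pair is in the required order; nothing is violated.

yes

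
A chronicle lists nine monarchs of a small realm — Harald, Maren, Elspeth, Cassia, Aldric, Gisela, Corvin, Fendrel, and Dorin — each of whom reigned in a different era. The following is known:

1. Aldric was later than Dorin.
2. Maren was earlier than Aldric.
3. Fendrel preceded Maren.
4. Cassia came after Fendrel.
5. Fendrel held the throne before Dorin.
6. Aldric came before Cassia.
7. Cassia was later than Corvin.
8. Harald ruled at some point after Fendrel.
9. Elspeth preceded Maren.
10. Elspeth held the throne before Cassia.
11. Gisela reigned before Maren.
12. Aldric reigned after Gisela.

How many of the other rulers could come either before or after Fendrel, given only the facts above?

3

Forced after Fendrel: Aldric, Cassia, Dorin, Harald, and Maren.
That leaves Corvin, Elspeth, and Gisela with no forced order relative to Fendrel — 3.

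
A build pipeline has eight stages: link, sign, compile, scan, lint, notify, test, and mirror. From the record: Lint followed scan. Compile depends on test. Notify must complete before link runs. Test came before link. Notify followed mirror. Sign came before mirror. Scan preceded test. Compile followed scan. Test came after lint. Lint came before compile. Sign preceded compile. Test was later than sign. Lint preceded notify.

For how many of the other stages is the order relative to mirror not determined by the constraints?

Forced before mirror: sign; forced after mirror: link and notify.
That leaves compile, lint, scan, and test with no forced order relative to mirror — 4.

4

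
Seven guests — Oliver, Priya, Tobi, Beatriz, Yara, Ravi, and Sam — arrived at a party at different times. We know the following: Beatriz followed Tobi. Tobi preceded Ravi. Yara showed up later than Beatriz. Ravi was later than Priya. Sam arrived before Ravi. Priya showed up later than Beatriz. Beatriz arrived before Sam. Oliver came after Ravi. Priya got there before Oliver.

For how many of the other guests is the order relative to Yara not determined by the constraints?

Forced before Yara: Beatriz and Tobi.
That leaves Oliver, Priya, Ravi, and Sam with no forced order relative to Yara — 4.

4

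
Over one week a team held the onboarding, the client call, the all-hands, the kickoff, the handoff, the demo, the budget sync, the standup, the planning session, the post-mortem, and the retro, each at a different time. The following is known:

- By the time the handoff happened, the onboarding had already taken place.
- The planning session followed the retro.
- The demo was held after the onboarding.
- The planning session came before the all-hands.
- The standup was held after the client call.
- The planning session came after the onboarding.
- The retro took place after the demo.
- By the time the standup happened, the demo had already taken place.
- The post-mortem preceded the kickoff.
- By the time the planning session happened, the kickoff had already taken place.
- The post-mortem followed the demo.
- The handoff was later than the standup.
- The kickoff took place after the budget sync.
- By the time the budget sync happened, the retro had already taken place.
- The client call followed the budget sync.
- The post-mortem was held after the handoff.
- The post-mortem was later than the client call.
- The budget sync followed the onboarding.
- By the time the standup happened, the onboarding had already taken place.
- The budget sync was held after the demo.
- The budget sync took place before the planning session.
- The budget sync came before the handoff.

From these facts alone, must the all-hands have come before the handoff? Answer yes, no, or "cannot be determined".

no

Tracing the constraints gives the handoff → the post-mortem → the kickoff → the planning session → the all-hands, so the handoff must come before the all-hands.
That means the all-hands cannot be before the handoff.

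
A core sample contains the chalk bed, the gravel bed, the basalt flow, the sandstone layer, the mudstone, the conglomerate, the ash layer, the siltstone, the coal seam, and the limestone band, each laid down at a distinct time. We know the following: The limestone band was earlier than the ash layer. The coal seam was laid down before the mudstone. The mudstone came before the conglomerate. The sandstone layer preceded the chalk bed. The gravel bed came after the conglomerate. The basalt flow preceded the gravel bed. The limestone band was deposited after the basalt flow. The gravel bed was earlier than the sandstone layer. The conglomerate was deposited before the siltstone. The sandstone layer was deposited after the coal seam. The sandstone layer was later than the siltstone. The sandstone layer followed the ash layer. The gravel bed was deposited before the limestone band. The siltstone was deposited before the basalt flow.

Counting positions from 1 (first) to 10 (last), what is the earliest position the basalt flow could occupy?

5

The coal seam, the conglomerate, the mudstone, and the siltstone must all come before the basalt flow — 4 forced predecessors.
Nothing else is forced ahead of the basalt flow, so its earliest slot is position 4 + 1 = 5.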